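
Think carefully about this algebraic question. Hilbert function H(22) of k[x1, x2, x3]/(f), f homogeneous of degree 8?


C(24,2)-C(16,2)=276-120=156


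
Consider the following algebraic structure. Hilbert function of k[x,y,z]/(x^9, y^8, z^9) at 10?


Need i<9, j<8, k<9 with i+j+k=10.
For each i, j ranges over max(0,10-i-8)..min(7,10-i):
  i=0: j in [2,7] -> 6
  i=1: j in [1,7] -> 7
  i=2: j in [0,7] -> 8
  i=3: j in [0,7] -> 8
  i=4: j in [0,6] -> 7
  i=5: j in [0,5] -> 6
  i=6: j in [0,4] -> 5
  i=7: j in [0,3] -> 4
  i=8: j in [0,2] -> 3
H(10) = 6+7+8+8+7+6+5+4+3 = 54


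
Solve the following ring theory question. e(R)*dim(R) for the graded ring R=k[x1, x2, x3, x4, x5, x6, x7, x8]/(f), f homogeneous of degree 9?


e(R)=deg(f)=9, dim(R)=8-1=7
e*dim=9*7=63


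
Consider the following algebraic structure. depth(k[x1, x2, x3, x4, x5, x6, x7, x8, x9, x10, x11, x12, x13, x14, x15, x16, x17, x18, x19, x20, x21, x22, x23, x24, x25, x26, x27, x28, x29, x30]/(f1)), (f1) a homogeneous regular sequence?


depth(R)=30
depth(R/I)=30-1=29


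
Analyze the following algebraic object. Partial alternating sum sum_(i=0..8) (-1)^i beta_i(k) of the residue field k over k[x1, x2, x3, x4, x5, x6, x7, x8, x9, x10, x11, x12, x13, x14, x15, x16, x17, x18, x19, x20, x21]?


Koszul resolution: beta_i(k)=C(n,i), n=21
sum_(i=0..p) (-1)^i C(n,i) = (-1)^p C(n-1,p)
(-1)^8*C(20,8) = (-1)^8*125970 = 125970


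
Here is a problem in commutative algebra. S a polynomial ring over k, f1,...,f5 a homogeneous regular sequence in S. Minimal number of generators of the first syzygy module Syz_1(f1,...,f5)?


Regular sequence => Koszul complex is the minimal free resolution.
Syz_1 minimally generated by Koszul relations f_i*e_j - f_j*e_i (i<j): mu(Syz_1) = beta_2 = C(m,2) = m(m-1)/2
m=5
5*4/2 = 10


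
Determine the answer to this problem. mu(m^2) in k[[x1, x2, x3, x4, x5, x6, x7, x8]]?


C(n+d-1,d)=C(9,2)=36


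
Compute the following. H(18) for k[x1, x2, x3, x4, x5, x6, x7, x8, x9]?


C(d+n-1,n-1)=C(26,8)=1562275


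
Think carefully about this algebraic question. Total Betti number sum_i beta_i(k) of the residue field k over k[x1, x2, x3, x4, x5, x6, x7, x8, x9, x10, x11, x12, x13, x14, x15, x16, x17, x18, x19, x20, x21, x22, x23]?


Koszul resolution: beta_i(k)=C(n,i), n=23
sum_i C(23,i) = 2^23 = 8388608


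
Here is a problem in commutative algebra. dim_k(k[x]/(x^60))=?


Basis: 1,x,...,x^59
dim=60


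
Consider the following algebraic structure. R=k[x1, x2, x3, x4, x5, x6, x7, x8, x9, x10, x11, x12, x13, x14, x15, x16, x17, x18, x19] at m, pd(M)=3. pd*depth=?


pd+depth=19
depth=19-3=16
pd*depth=3*16=48


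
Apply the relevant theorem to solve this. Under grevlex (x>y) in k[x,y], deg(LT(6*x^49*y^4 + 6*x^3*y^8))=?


LT: 6*x^49*y^4
deg_x=49, deg_y=4
Total=49+4=53


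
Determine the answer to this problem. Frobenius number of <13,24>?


gcd(13,24)=1 => F=ab-a-b=13*24-13-24=312-37=275


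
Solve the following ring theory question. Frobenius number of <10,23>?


gcd(10,23)=1 => F=ab-a-b=10*23-10-23=230-33=197


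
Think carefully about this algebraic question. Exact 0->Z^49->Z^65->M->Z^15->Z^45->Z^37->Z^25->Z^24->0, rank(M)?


Alt sum=0:
(-1)^0*49 + (-1)^1*65 + (-1)^2*? + (-1)^3*15 + (-1)^4*45 + (-1)^5*37 + (-1)^6*25 + (-1)^7*24=0
rank(M)=22


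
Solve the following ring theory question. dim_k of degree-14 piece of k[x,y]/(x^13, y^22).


k[x,y], I = (x^13, y^22), d = 14
Need i < 13 and d-i < 22.
Range: 0 <= i <= 12.
H(14) = 13


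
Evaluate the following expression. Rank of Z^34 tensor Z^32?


rank(M(x)N) = rank(M)*rank(N)
34*32 = 1088


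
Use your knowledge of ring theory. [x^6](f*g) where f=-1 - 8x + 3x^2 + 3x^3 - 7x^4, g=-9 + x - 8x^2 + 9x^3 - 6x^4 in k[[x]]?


[x^6] = sum a_i*b_j, i+j=6
  3*-6=-18
  3*9=27
  -7*-8=56
Sum=65


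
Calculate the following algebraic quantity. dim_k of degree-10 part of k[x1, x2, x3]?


C(d+n-1,n-1)=C(12,2)=66


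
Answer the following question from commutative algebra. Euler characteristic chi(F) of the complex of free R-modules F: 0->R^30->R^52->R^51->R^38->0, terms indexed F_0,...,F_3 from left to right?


chi = sum (-1)^i * rank:
(-1)^0*30=30
(-1)^1*52=-52
(-1)^2*51=51
(-1)^3*38=-38
chi=-9


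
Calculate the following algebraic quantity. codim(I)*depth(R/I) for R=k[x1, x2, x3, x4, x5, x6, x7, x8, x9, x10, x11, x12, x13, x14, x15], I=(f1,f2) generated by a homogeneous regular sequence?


codim=2, depth=dim(R/I)=15-2=13
Product=2*13=26


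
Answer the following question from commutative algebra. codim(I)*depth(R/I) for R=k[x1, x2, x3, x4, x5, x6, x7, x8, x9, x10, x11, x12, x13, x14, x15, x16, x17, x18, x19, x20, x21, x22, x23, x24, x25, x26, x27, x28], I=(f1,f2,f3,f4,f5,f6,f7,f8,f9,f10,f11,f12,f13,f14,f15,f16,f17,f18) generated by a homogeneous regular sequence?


codim=18, depth=dim(R/I)=28-18=10
Product=18*10=180


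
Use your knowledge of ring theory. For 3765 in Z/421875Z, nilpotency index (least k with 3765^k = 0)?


3765^k mod 421875:
k=1: 3765
k=2: 253350
k=3: 3375
k=4: 50625
k=5: 337500
k=6: 0
First zero at k = 6


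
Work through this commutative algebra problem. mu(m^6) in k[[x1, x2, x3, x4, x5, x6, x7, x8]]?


C(n+d-1,d)=C(13,6)=1716


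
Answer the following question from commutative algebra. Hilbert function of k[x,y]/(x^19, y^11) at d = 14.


k[x,y], I = (x^19, y^11), d = 14
Need i < 19 and d-i < 11.
Range: 4 <= i <= 14.
H(14) = 11


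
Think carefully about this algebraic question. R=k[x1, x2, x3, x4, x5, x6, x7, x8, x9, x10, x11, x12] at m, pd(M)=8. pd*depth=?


pd+depth=12
depth=12-8=4
pd*depth=8*4=32


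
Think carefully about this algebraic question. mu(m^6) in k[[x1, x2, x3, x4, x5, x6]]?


C(n+d-1,d)=C(11,6)=462


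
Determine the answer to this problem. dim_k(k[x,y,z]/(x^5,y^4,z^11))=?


Basis: x^iy^jz^k, i<5,j<4,k<11
5*4*11=220


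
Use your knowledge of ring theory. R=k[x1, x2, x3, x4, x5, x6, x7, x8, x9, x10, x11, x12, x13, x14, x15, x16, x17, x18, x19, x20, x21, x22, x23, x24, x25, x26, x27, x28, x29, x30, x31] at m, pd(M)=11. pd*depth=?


pd+depth=31
depth=31-11=20
pd*depth=11*20=220


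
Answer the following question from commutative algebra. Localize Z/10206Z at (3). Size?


3-primary part: 10206=3^6*14
Size=3^6=729


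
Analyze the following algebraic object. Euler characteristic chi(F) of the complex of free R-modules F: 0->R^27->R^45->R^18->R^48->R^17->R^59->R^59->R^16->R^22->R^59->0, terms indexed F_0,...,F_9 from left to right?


chi = sum (-1)^i * rank:
(-1)^0*27=27
(-1)^1*45=-45
(-1)^2*18=18
(-1)^3*48=-48
(-1)^4*17=17
(-1)^5*59=-59
(-1)^6*59=59
(-1)^7*16=-16
(-1)^8*22=22
(-1)^9*59=-59
chi=-84


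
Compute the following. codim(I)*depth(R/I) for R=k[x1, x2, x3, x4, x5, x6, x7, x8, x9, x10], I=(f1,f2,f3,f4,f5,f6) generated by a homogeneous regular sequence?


codim=6, depth=dim(R/I)=10-6=4
Product=6*4=24


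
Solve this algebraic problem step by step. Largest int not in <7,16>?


gcd(7,16)=1 => F=ab-a-b=7*16-7-16=112-23=89


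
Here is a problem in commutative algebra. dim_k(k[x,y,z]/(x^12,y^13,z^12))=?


Basis: x^iy^jz^k, i<12,j<13,k<12
12*13*12=1872


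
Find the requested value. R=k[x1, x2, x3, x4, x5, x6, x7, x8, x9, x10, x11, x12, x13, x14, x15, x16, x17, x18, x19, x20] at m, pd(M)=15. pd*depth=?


pd+depth=20
depth=20-15=5
pd*depth=15*5=75


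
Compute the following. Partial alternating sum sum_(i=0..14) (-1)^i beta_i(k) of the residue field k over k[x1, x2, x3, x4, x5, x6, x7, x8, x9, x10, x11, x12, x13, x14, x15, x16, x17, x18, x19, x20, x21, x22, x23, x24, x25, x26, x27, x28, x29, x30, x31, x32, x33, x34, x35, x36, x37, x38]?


Koszul resolution: beta_i(k)=C(n,i), n=38
sum_(i=0..p) (-1)^i C(n,i) = (-1)^p C(n-1,p)
(-1)^14*C(37,14) = (-1)^14*6107086800 = 6107086800


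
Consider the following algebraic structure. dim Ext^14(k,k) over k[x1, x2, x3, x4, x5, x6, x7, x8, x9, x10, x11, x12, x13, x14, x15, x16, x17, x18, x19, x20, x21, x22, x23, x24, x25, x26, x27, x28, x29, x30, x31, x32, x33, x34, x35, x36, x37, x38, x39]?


C(n,i)=C(39,14)=15084504396


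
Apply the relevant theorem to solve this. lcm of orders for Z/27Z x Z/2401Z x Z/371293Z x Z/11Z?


Exponent = lcm of the cyclic orders; pairwise coprime => product.
3^3*7^4*13^5*11^1=27*2401*371293*11=264767924421


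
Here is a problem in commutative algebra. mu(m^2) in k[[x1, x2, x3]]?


C(n+d-1,d)=C(4,2)=6


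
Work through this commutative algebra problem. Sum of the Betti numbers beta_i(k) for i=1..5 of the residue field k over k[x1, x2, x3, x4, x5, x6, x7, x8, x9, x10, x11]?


Koszul resolution: beta_i(k)=C(n,i), n=11
C(11,1)=11, C(11,2)=55, C(11,3)=165, C(11,4)=330, C(11,5)=462
Sum=1023


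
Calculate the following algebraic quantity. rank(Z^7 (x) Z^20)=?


rank(M(x)N) = rank(M)*rank(N)
7*20 = 140


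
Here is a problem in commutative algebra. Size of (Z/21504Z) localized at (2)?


2-primary part: 21504=2^10*21
Size=2^10=1024


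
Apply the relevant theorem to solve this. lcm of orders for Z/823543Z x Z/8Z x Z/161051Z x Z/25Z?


Exponent = lcm of the cyclic orders; pairwise coprime => product.
7^7*2^3*11^5*5^2=823543*8*161051*25=26526484738600


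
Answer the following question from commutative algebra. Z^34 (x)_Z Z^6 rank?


rank(M(x)N) = rank(M)*rank(N)
34*6 = 204


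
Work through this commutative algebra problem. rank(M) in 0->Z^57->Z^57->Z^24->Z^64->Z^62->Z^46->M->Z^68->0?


Alt sum=0:
(-1)^0*57 + (-1)^1*57 + (-1)^2*24 + (-1)^3*64 + (-1)^4*62 + (-1)^5*46 + (-1)^6*? + (-1)^7*68=0
rank(M)=92


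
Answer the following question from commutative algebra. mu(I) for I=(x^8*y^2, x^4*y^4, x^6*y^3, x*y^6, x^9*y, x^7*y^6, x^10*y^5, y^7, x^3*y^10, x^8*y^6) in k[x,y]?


Remove redundant (divisible by others).
x^10*y^5 redundant.
x^8*y^6 redundant.
x^3*y^10 redundant.
x^7*y^6 redundant.
Min: x^9*y, x^8*y^2, x^6*y^3, x^4*y^4, x*y^6, y^7
Count=6


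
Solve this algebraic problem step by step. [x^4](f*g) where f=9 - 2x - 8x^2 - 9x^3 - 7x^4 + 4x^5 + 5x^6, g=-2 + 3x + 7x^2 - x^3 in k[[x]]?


[x^4] = sum a_i*b_j, i+j=4
  -2*-1=2
  -8*7=-56
  -9*3=-27
  -7*-2=14
Sum=-67


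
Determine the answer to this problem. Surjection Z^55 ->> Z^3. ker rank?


rank(ker) = 55-3 = 52


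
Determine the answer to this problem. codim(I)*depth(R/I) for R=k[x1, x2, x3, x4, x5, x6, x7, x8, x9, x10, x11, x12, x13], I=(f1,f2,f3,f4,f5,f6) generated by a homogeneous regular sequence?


codim=6, depth=dim(R/I)=13-6=7
Product=6*7=42


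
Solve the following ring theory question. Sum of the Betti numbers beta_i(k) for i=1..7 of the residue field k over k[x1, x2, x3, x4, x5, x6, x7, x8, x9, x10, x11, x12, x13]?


Koszul resolution: beta_i(k)=C(n,i), n=13
C(13,1)=13, C(13,2)=78, C(13,3)=286, C(13,4)=715, C(13,5)=1287, C(13,6)=1716, C(13,7)=1716
Sum=5811


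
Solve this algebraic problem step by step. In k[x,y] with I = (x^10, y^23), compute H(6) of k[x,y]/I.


k[x,y], I = (x^10, y^23), d = 6
Need i < 10 and d-i < 23.
Range: 0 <= i <= 6.
H(6) = 7


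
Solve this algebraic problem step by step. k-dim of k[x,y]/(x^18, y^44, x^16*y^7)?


k[x,y]/I, I = (x^18, y^44, x^16*y^7)
Rect: 18x44=792. Corner: (18-16)x(44-7)=74.
dim = 792-74 = 718


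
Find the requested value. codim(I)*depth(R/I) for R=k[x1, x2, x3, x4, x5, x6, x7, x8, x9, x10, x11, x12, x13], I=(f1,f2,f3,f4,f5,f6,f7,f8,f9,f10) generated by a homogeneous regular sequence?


codim=10, depth=dim(R/I)=13-10=3
Product=10*3=30


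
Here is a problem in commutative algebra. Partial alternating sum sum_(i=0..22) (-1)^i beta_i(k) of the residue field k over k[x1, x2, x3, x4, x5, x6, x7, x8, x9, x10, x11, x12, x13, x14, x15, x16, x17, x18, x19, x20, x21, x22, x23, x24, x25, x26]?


Koszul resolution: beta_i(k)=C(n,i), n=26
sum_(i=0..p) (-1)^i C(n,i) = (-1)^p C(n-1,p)
(-1)^22*C(25,22) = (-1)^22*2300 = 2300


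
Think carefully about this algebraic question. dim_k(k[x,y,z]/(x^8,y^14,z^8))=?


Basis: x^iy^jz^k, i<8,j<14,k<8
8*14*8=896


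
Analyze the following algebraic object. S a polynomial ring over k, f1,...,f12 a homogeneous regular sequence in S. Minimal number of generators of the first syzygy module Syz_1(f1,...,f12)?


Regular sequence => Koszul complex is the minimal free resolution.
Syz_1 minimally generated by Koszul relations f_i*e_j - f_j*e_i (i<j): mu(Syz_1) = beta_2 = C(m,2) = m(m-1)/2
m=12
12*11/2 = 66


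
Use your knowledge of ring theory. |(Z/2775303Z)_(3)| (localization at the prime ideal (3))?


3-primary part: 2775303=3^10*47
Size=3^10=59049


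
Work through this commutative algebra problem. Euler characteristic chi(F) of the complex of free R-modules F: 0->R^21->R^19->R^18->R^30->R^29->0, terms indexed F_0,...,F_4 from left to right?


chi = sum (-1)^i * rank:
(-1)^0*21=21
(-1)^1*19=-19
(-1)^2*18=18
(-1)^3*30=-30
(-1)^4*29=29
chi=19


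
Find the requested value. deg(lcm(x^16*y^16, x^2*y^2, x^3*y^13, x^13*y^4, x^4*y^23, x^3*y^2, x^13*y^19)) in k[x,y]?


lcm = componentwise max:
x: max(16,2,3,13,4,3,13)=16
y: max(16,2,13,4,23,2,19)=23
Total=16+23=39


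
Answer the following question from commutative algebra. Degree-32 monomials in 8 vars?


C(d+n-1,n-1)=C(39,7)=15380937


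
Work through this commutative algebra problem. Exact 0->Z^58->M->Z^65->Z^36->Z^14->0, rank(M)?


Alt sum=0:
(-1)^0*58 + (-1)^1*? + (-1)^2*65 + (-1)^3*36 + (-1)^4*14=0
rank(M)=101


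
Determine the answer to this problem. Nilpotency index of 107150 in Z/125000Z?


107150^k mod 125000:
k=1: 107150
k=2: 122500
k=3: 0
First zero at k = 3


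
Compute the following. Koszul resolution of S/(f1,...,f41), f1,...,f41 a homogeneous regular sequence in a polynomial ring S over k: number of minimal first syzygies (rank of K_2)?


Regular sequence => Koszul complex is the minimal free resolution.
Syz_1 minimally generated by Koszul relations f_i*e_j - f_j*e_i (i<j): mu(Syz_1) = beta_2 = C(m,2) = m(m-1)/2
m=41
41*40/2 = 820


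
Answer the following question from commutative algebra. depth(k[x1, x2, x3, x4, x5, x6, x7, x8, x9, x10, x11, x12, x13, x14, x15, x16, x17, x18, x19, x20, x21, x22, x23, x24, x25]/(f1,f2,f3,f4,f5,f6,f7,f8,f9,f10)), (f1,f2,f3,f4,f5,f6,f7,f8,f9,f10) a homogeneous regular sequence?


depth(R)=25
depth(R/I)=25-10=15


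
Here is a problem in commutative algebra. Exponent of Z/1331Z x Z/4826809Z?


Exponent = lcm of the cyclic orders; pairwise coprime => product.
11^3*13^6=1331*4826809=6424482779


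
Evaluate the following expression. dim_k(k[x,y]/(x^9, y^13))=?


Basis: x^i*y^j, i<9, j<13
9*13=117


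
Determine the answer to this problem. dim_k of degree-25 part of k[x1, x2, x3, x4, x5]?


C(d+n-1,n-1)=C(29,4)=23751


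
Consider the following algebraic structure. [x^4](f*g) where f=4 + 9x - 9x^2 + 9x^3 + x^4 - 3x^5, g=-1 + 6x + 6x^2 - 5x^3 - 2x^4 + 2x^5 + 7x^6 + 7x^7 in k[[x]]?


[x^4] = sum a_i*b_j, i+j=4
  4*-2=-8
  9*-5=-45
  -9*6=-54
  9*6=54
  1*-1=-1
Sum=-54


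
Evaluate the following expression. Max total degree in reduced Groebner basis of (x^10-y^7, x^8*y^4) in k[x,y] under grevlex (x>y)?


LT(f1)=x^10, LT(f2)=x^8y^4, lcm=x^10y^4
S(f1,f2) = y^4*f1 - x^2*f2 = -y^11
Reduced GB = {f1, f2, y^11}; degrees 10, 12, 11
Max = 12


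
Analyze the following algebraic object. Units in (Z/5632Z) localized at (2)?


Local ring = Z/512Z.
phi(512) = 2^8*(2-1) = 256


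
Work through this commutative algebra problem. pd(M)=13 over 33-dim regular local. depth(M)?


pd+depth=depth(R)=33
depth=33-13=20


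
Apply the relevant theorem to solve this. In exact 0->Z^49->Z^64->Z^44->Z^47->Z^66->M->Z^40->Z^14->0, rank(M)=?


Alt sum=0:
(-1)^0*49 + (-1)^1*64 + (-1)^2*44 + (-1)^3*47 + (-1)^4*66 + (-1)^5*? + (-1)^6*40 + (-1)^7*14=0
rank(M)=74


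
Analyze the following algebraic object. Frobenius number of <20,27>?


gcd(20,27)=1 => F=ab-a-b=20*27-20-27=540-47=493


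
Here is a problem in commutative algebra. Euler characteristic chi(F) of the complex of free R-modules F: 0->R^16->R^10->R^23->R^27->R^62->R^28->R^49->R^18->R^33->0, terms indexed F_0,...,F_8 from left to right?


chi = sum (-1)^i * rank:
(-1)^0*16=16
(-1)^1*10=-10
(-1)^2*23=23
(-1)^3*27=-27
(-1)^4*62=62
(-1)^5*28=-28
(-1)^6*49=49
(-1)^7*18=-18
(-1)^8*33=33
chi=100


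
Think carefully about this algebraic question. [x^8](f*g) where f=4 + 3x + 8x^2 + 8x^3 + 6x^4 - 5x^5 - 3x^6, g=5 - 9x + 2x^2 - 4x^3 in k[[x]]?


[x^8] = sum a_i*b_j, i+j=8
  -5*-4=20
  -3*2=-6
Sum=14


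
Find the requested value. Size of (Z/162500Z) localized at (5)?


5-primary part: 162500=5^5*52
Size=5^5=3125


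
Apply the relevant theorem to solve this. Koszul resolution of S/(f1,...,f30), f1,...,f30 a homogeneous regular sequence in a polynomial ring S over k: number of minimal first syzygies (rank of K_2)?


Regular sequence => Koszul complex is the minimal free resolution.
Syz_1 minimally generated by Koszul relations f_i*e_j - f_j*e_i (i<j): mu(Syz_1) = beta_2 = C(m,2) = m(m-1)/2
m=30
30*29/2 = 435


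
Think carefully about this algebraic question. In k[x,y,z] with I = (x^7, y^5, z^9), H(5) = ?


Need i<7, j<5, k<9 with i+j+k=5.
For each i, j ranges over max(0,5-i-8)..min(4,5-i):
  i=0: j in [0,4] -> 5
  i=1: j in [0,4] -> 5
  i=2: j in [0,3] -> 4
  i=3: j in [0,2] -> 3
  i=4: j in [0,1] -> 2
  i=5: j in [0,0] -> 1
H(5) = 5+5+4+3+2+1 = 20


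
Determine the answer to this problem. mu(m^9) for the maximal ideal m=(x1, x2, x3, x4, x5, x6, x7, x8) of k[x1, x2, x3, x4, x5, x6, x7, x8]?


Graded Nakayama: mu(m^d) = dim_k (m^d/m^(d+1)) = #degree-9 monomials in 8 vars
C(n+d-1,d)=C(16,9)=11440


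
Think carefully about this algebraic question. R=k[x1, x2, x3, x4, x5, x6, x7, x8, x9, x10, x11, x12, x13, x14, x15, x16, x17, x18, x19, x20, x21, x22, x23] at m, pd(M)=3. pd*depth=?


pd+depth=23
depth=23-3=20
pd*depth=3*20=60


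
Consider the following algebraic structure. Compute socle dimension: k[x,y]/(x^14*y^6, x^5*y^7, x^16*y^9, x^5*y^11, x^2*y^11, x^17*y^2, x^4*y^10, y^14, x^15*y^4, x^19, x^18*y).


Socle = ann(m) = span of standard monomials u with x*u, y*u in I (staircase corners).
Redundant generators: x^16*y^9, x^5*y^11
Minimal generators: x^19, x^18*y, x^17*y^2, x^15*y^4, x^14*y^6, x^5*y^7, x^4*y^10, x^2*y^11, y^14
Corners: xy^13, x^3y^10, x^4y^9, x^13y^6, x^14y^5, x^16y^3, x^17y, x^18
Socle dim=8


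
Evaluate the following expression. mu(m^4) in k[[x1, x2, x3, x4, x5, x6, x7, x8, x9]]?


C(n+d-1,d)=C(12,4)=495


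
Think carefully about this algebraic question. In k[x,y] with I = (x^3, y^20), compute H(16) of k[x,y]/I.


k[x,y], I = (x^3, y^20), d = 16
Need i < 3 and d-i < 20.
Range: 0 <= i <= 2.
H(16) = 3


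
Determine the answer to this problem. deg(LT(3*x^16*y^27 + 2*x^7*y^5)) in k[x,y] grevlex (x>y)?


LT: 3*x^16*y^27
deg_x=16, deg_y=27
Total=16+27=43


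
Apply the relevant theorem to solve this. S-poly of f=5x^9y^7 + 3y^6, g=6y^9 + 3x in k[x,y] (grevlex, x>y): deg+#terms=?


LT(f)=5x^9y^7, LT(g)=6y^9
lcm(LM)=x^9y^9
S(f,g) (scaled by 30 to clear denominators) = 6y^2*f - 5x^9*g = -15x^10 + 18y^8
2 terms, deg 10.
10+2=12


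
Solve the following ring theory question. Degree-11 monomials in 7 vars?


C(d+n-1,n-1)=C(17,6)=12376


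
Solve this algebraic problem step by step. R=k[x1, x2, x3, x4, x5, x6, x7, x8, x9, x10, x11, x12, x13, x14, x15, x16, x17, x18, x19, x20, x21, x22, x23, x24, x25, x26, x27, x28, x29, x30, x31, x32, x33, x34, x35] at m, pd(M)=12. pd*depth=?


pd+depth=35
depth=35-12=23
pd*depth=12*23=276


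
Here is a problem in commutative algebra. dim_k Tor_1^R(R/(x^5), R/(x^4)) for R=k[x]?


Tor_1(R/I,R/J)=(I cap J)/IJ=(x^5)/(x^9)
dim=9-5=min(5,4)=4


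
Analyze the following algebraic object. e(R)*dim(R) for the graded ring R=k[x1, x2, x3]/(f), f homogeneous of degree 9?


e(R)=deg(f)=9, dim(R)=3-1=2
e*dim=9*2=18


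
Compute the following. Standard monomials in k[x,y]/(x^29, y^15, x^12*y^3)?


k[x,y]/I, I = (x^29, y^15, x^12*y^3)
Rect: 29x15=435. Corner: (29-12)x(15-3)=204.
dim = 435-204 = 231


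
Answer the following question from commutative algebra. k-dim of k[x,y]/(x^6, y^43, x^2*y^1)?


k[x,y]/I, I = (x^6, y^43, x^2*y^1)
Rect: 6x43=258. Corner: (6-2)x(43-1)=168.
dim = 258-168 = 90


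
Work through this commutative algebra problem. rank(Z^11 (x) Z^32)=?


rank(M(x)N) = rank(M)*rank(N)
11*32 = 352


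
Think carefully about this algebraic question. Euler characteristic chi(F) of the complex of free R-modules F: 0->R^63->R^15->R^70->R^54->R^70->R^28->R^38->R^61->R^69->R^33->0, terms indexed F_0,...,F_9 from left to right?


chi = sum (-1)^i * rank:
(-1)^0*63=63
(-1)^1*15=-15
(-1)^2*70=70
(-1)^3*54=-54
(-1)^4*70=70
(-1)^5*28=-28
(-1)^6*38=38
(-1)^7*61=-61
(-1)^8*69=69
(-1)^9*33=-33
chi=119


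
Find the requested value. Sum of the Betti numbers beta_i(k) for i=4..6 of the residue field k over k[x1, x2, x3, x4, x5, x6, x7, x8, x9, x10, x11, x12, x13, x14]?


Koszul resolution: beta_i(k)=C(n,i), n=14
C(14,4)=1001, C(14,5)=2002, C(14,6)=3003
Sum=6006


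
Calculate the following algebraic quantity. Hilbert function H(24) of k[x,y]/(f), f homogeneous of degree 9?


H(t)=d for t>=d-1.
d=9, t=24
H(24)=9


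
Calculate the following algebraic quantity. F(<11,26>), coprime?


gcd(11,26)=1 => F=ab-a-b=11*26-11-26=286-37=249


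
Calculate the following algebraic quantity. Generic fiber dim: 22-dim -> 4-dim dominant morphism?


dim(fiber)=dim(X)-dim(Y)=22-4=18


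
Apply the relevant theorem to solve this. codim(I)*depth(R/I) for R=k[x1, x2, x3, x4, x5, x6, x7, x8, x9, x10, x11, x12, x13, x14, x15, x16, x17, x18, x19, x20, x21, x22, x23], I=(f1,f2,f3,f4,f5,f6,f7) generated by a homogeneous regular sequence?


codim=7, depth=dim(R/I)=23-7=16
Product=7*16=112


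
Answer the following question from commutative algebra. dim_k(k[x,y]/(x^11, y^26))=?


Basis: x^i*y^j, i<11, j<26
11*26=286


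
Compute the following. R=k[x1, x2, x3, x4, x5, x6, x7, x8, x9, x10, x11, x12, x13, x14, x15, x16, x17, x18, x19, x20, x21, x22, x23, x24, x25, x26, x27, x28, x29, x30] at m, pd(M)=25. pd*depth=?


pd+depth=30
depth=30-25=5
pd*depth=25*5=125


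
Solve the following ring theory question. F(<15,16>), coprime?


gcd(15,16)=1 => F=ab-a-b=15*16-15-16=240-31=209


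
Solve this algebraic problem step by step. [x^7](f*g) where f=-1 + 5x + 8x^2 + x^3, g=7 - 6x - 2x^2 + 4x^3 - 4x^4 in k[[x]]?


[x^7] = sum a_i*b_j, i+j=7
  1*-4=-4
Sum=-4


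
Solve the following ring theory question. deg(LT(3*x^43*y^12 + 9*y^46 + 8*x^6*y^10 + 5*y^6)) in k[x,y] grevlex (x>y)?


LT: 3*x^43*y^12
deg_x=43, deg_y=12
Total=43+12=55


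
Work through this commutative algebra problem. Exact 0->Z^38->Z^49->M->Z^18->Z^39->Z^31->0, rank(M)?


Alt sum=0:
(-1)^0*38 + (-1)^1*49 + (-1)^2*? + (-1)^3*18 + (-1)^4*39 + (-1)^5*31=0
rank(M)=21


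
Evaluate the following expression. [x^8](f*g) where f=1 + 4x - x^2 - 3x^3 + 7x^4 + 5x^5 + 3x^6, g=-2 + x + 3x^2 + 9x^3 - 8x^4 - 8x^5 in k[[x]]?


[x^8] = sum a_i*b_j, i+j=8
  -3*-8=24
  7*-8=-56
  5*9=45
  3*3=9
Sum=22


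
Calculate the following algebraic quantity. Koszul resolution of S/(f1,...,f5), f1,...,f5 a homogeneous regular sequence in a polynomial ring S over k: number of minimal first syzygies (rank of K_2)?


Regular sequence => Koszul complex is the minimal free resolution.
Syz_1 minimally generated by Koszul relations f_i*e_j - f_j*e_i (i<j): mu(Syz_1) = beta_2 = C(m,2) = m(m-1)/2
m=5
5*4/2 = 10


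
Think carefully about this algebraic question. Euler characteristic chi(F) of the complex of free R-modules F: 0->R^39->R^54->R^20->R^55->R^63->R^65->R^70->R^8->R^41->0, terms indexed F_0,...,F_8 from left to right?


chi = sum (-1)^i * rank:
(-1)^0*39=39
(-1)^1*54=-54
(-1)^2*20=20
(-1)^3*55=-55
(-1)^4*63=63
(-1)^5*65=-65
(-1)^6*70=70
(-1)^7*8=-8
(-1)^8*41=41
chi=51


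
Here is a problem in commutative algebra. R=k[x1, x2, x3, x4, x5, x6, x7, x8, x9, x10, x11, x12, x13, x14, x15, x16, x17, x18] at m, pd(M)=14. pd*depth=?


pd+depth=18
depth=18-14=4
pd*depth=14*4=56


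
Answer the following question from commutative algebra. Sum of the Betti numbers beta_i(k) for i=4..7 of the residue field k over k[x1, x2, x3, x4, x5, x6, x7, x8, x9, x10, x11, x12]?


Koszul resolution: beta_i(k)=C(n,i), n=12
C(12,4)=495, C(12,5)=792, C(12,6)=924, C(12,7)=792
Sum=3003


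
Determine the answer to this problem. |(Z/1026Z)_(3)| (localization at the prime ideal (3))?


3-primary part: 1026=3^3*38
Size=3^3=27


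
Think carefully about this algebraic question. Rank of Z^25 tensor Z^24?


rank(M(x)N) = rank(M)*rank(N)
25*24 = 600


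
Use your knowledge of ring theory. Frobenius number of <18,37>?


gcd(18,37)=1 => F=ab-a-b=18*37-18-37=666-55=611


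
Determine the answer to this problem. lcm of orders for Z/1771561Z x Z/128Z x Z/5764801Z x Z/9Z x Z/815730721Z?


Exponent = lcm of the cyclic orders; pairwise coprime => product.
11^6*2^7*7^8*3^2*13^8=1771561*128*5764801*9*815730721=9597093558617392927811712


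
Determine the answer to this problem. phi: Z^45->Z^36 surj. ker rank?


rank(ker) = 45-36 = 9


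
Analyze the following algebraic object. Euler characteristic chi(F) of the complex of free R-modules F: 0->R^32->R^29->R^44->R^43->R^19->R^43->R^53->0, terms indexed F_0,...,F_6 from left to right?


chi = sum (-1)^i * rank:
(-1)^0*32=32
(-1)^1*29=-29
(-1)^2*44=44
(-1)^3*43=-43
(-1)^4*19=19
(-1)^5*43=-43
(-1)^6*53=53
chi=33


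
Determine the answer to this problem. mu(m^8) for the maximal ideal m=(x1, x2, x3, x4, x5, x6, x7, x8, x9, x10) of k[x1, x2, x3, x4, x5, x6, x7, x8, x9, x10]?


Graded Nakayama: mu(m^d) = dim_k (m^d/m^(d+1)) = #degree-8 monomials in 10 vars
C(n+d-1,d)=C(17,8)=24310


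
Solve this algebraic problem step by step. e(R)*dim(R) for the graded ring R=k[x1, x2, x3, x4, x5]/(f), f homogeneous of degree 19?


e(R)=deg(f)=19, dim(R)=5-1=4
e*dim=19*4=76


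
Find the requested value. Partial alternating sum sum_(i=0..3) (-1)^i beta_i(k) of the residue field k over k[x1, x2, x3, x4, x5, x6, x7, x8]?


Koszul resolution: beta_i(k)=C(n,i), n=8
sum_(i=0..p) (-1)^i C(n,i) = (-1)^p C(n-1,p)
(-1)^3*C(7,3) = (-1)^3*35 = -35


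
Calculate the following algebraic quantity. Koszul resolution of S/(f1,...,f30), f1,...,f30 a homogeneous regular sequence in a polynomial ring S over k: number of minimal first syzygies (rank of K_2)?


Regular sequence => Koszul complex is the minimal free resolution.
Syz_1 minimally generated by Koszul relations f_i*e_j - f_j*e_i (i<j): mu(Syz_1) = beta_2 = C(m,2) = m(m-1)/2
m=30
30*29/2 = 435


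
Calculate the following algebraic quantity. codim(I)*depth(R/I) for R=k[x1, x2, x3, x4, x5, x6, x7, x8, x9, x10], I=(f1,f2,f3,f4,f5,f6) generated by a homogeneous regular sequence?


codim=6, depth=dim(R/I)=10-6=4
Product=6*4=24


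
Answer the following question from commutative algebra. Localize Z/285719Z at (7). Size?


7-primary part: 285719=7^5*17
Size=7^5=16807


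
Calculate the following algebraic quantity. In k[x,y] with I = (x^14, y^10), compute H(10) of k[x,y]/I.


k[x,y], I = (x^14, y^10), d = 10
Need i < 14 and d-i < 10.
Range: 1 <= i <= 10.
H(10) = 10


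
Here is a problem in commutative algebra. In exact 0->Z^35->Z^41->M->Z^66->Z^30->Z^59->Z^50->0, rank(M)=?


Alt sum=0:
(-1)^0*35 + (-1)^1*41 + (-1)^2*? + (-1)^3*66 + (-1)^4*30 + (-1)^5*59 + (-1)^6*50=0
rank(M)=51


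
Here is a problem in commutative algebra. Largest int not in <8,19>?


gcd(8,19)=1 => F=ab-a-b=8*19-8-19=152-27=125


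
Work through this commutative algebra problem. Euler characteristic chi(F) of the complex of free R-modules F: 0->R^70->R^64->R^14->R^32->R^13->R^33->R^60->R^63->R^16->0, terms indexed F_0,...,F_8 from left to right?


chi = sum (-1)^i * rank:
(-1)^0*70=70
(-1)^1*64=-64
(-1)^2*14=14
(-1)^3*32=-32
(-1)^4*13=13
(-1)^5*33=-33
(-1)^6*60=60
(-1)^7*63=-63
(-1)^8*16=16
chi=-19


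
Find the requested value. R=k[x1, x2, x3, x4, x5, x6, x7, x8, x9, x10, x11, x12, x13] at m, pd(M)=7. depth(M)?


pd+depth=depth(R)=13
depth=13-7=6


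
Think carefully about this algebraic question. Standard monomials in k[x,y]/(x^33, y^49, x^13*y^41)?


k[x,y]/I, I = (x^33, y^49, x^13*y^41)
Rect: 33x49=1617. Corner: (33-13)x(49-41)=160.
dim = 1617-160 = 1457


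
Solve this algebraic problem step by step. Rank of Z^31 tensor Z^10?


rank(M(x)N) = rank(M)*rank(N)
31*10 = 310


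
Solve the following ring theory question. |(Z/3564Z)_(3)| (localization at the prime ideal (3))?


3-primary part: 3564=3^4*44
Size=3^4=81


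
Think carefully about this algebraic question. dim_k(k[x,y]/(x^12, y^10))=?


Basis: x^i*y^j, i<12, j<10
12*10=120


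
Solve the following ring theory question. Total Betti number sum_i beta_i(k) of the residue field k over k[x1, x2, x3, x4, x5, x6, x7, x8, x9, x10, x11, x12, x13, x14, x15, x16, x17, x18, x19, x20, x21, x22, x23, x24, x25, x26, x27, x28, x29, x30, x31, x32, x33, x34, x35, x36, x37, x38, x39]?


Koszul resolution: beta_i(k)=C(n,i), n=39
sum_i C(39,i) = 2^39 = 549755813888


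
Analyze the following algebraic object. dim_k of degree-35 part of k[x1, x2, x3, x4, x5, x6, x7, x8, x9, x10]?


C(d+n-1,n-1)=C(44,9)=708930508


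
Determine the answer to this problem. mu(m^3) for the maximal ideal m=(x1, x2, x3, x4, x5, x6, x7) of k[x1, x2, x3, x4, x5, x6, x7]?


Graded Nakayama: mu(m^d) = dim_k (m^d/m^(d+1)) = #degree-3 monomials in 7 vars
C(n+d-1,d)=C(9,3)=84


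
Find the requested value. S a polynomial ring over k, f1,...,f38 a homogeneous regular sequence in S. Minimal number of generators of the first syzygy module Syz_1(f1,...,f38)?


Regular sequence => Koszul complex is the minimal free resolution.
Syz_1 minimally generated by Koszul relations f_i*e_j - f_j*e_i (i<j): mu(Syz_1) = beta_2 = C(m,2) = m(m-1)/2
m=38
38*37/2 = 703


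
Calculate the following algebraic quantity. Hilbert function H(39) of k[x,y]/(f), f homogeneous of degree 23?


H(t)=d for t>=d-1.
d=23, t=39
H(39)=23


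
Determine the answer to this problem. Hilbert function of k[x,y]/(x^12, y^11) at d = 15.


k[x,y], I = (x^12, y^11), d = 15
Need i < 12 and d-i < 11.
Range: 5 <= i <= 11.
H(15) = 7


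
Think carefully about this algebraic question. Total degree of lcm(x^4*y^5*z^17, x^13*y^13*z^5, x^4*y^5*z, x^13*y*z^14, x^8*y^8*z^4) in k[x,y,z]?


lcm = componentwise max:
x: max(4,13,4,13,8)=13
y: max(5,13,5,1,8)=13
z: max(17,5,1,14,4)=17
Total=13+13+17=43


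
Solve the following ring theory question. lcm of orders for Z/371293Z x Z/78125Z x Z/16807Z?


Exponent = lcm of the cyclic orders; pairwise coprime => product.
13^5*5^7*7^5=371293*78125*16807=487525113359375


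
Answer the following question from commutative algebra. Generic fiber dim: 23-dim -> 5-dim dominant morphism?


dim(fiber)=dim(X)-dim(Y)=23-5=18


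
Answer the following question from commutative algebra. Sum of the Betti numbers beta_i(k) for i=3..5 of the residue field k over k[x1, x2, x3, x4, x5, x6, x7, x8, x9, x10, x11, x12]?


Koszul resolution: beta_i(k)=C(n,i), n=12
C(12,3)=220, C(12,4)=495, C(12,5)=792
Sum=1507


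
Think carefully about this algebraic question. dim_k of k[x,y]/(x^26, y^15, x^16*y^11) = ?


k[x,y]/I, I = (x^26, y^15, x^16*y^11)
Rect: 26x15=390. Corner: (26-16)x(15-11)=40.
dim = 390-40 = 350


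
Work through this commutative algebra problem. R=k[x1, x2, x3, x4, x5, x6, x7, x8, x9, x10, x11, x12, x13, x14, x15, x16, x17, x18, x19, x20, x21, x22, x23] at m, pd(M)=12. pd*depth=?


pd+depth=23
depth=23-12=11
pd*depth=12*11=132


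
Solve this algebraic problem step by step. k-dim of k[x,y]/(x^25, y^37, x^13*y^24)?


k[x,y]/I, I = (x^25, y^37, x^13*y^24)
Rect: 25x37=925. Corner: (25-13)x(37-24)=156.
dim = 925-156 = 769


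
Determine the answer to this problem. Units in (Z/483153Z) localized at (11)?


Local ring = Z/161051Z.
phi(161051) = 11^4*(11-1) = 146410


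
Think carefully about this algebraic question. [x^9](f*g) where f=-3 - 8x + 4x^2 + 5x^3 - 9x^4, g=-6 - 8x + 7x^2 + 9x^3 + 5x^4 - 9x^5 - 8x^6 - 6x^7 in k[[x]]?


[x^9] = sum a_i*b_j, i+j=9
  4*-6=-24
  5*-8=-40
  -9*-9=81
Sum=17


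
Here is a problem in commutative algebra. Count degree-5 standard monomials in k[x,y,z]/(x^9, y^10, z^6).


Need i<9, j<10, k<6 with i+j+k=5.
For each i, j ranges over max(0,5-i-5)..min(9,5-i):
  i=0: j in [0,5] -> 6
  i=1: j in [0,4] -> 5
  i=2: j in [0,3] -> 4
  i=3: j in [0,2] -> 3
  i=4: j in [0,1] -> 2
  i=5: j in [0,0] -> 1
H(5) = 6+5+4+3+2+1 = 21


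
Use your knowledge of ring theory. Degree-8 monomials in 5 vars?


C(d+n-1,n-1)=C(12,4)=495


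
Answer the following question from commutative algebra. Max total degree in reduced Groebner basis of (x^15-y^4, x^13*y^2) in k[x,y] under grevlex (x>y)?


LT(f1)=x^15, LT(f2)=x^13y^2, lcm=x^15y^2
S(f1,f2) = y^2*f1 - x^2*f2 = -y^6
Reduced GB = {f1, f2, y^6}; degrees 15, 15, 6
Max = 15


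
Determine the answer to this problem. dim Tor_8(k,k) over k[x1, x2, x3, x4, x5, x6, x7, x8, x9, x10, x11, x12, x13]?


Koszul: C(n,i)=C(13,8)=1287


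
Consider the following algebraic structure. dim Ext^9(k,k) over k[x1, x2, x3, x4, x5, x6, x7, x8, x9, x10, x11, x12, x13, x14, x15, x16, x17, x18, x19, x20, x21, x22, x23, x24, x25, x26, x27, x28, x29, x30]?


C(n,i)=C(30,9)=14307150


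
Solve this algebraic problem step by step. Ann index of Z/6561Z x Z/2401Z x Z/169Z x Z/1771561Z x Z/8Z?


Exponent = lcm of the cyclic orders; pairwise coprime => product.
3^8*7^4*13^2*11^6*2^3=6561*2401*169*1771561*8=37730711974547592


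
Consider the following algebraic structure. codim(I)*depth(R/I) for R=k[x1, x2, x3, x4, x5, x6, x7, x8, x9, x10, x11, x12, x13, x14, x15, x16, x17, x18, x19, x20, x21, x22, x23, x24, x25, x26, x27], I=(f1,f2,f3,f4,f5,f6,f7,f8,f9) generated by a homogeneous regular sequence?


codim=9, depth=dim(R/I)=27-9=18
Product=9*18=162


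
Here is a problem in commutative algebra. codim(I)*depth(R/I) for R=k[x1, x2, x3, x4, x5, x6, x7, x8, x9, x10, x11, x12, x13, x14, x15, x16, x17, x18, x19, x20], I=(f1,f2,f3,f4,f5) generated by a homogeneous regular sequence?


codim=5, depth=dim(R/I)=20-5=15
Product=5*15=75


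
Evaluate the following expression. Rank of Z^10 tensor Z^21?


rank(M(x)N) = rank(M)*rank(N)
10*21 = 210


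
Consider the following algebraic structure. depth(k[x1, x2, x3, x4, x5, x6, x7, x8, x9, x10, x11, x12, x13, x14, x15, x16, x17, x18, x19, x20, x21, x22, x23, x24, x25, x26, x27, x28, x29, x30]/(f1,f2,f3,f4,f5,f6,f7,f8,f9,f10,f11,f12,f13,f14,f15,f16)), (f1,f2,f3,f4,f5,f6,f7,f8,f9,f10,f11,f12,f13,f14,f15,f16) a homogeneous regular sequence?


depth(R)=30
depth(R/I)=30-16=14


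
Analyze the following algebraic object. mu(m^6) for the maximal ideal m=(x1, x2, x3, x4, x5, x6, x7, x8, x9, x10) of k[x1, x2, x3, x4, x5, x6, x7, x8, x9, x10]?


Graded Nakayama: mu(m^d) = dim_k (m^d/m^(d+1)) = #degree-6 monomials in 10 vars
C(n+d-1,d)=C(15,6)=5005


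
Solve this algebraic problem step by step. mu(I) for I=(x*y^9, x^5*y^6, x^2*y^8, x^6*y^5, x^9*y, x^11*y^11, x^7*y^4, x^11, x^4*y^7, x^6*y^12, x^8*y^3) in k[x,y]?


Remove redundant (divisible by others).
x^11*y^11 redundant.
x^6*y^12 redundant.
Min: x^11, x^9*y, x^8*y^3, x^7*y^4, x^6*y^5, x^5*y^6, x^4*y^7, x^2*y^8, x*y^9
Count=9


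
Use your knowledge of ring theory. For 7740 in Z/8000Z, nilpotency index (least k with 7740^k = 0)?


7740^k mod 8000:
k=1: 7740
k=2: 3600
k=3: 0
First zero at k = 3


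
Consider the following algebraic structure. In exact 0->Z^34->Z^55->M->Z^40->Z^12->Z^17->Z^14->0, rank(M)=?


Alt sum=0:
(-1)^0*34 + (-1)^1*55 + (-1)^2*? + (-1)^3*40 + (-1)^4*12 + (-1)^5*17 + (-1)^6*14=0
rank(M)=52


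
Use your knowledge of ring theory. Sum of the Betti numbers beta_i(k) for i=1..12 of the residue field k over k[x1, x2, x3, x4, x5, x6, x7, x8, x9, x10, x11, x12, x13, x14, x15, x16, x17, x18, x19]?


Koszul resolution: beta_i(k)=C(n,i), n=19
C(19,1)=19, C(19,2)=171, C(19,3)=969, C(19,4)=3876, C(19,5)=11628, C(19,6)=27132, C(19,7)=50388, C(19,8)=75582, C(19,9)=92378, C(19,10)=92378, C(19,11)=75582, C(19,12)=50388
Sum=480491


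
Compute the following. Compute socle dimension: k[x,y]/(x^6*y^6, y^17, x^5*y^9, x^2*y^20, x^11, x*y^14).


Socle = ann(m) = span of standard monomials u with x*u, y*u in I (staircase corners).
Redundant generators: x^2*y^20
Minimal generators: x^11, x^6*y^6, x^5*y^9, x*y^14, y^17
Corners: y^16, x^4y^13, x^5y^8, x^10y^5
Socle dim=4


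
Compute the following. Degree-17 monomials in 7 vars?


C(d+n-1,n-1)=C(23,6)=100947


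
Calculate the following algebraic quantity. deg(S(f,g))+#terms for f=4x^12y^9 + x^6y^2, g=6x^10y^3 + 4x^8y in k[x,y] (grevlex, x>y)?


LT(f)=4x^12y^9, LT(g)=6x^10y^3
lcm(LM)=x^12y^9
S(f,g) (scaled by 24 to clear denominators) = 6*f - 4x^2y^6*g = -16x^10y^7 + 6x^6y^2
2 terms, deg 17.
17+2=19


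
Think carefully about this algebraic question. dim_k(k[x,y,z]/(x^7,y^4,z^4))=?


Basis: x^iy^jz^k, i<7,j<4,k<4
7*4*4=112


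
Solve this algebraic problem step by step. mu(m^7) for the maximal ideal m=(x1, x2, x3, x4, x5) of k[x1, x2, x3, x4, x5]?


Graded Nakayama: mu(m^d) = dim_k (m^d/m^(d+1)) = #degree-7 monomials in 5 vars
C(n+d-1,d)=C(11,7)=330


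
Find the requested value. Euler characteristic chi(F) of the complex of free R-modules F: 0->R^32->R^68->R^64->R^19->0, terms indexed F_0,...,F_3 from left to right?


chi = sum (-1)^i * rank:
(-1)^0*32=32
(-1)^1*68=-68
(-1)^2*64=64
(-1)^3*19=-19
chi=9


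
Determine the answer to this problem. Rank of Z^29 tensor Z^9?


rank(M(x)N) = rank(M)*rank(N)
29*9 = 261


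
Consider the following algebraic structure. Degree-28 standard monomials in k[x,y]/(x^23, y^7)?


k[x,y], I = (x^23, y^7), d = 28
Need i < 23 and d-i < 7.
Range: 22 <= i <= 22.
H(28) = 1


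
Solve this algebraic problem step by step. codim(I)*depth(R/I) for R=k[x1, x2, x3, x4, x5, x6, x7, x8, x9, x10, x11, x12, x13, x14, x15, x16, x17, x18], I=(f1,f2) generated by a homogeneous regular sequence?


codim=2, depth=dim(R/I)=18-2=16
Product=2*16=32


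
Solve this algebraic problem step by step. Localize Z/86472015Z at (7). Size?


7-primary part: 86472015=7^8*15
Size=7^8=5764801


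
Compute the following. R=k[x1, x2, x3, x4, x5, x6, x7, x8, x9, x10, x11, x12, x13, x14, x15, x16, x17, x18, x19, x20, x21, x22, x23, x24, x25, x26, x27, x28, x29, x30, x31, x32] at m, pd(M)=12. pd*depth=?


pd+depth=32
depth=32-12=20
pd*depth=12*20=240


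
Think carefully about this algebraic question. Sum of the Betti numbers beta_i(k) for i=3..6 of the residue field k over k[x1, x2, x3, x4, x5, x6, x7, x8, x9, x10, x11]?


Koszul resolution: beta_i(k)=C(n,i), n=11
C(11,3)=165, C(11,4)=330, C(11,5)=462, C(11,6)=462
Sum=1419


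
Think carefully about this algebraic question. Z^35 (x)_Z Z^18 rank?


rank(M(x)N) = rank(M)*rank(N)
35*18 = 630


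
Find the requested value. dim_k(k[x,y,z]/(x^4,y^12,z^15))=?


Basis: x^iy^jz^k, i<4,j<12,k<15
4*12*15=720


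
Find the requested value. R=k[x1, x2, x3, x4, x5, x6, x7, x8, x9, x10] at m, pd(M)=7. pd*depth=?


pd+depth=10
depth=10-7=3
pd*depth=7*3=21


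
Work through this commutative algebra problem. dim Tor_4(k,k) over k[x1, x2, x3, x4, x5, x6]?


Koszul: C(n,i)=C(6,4)=15


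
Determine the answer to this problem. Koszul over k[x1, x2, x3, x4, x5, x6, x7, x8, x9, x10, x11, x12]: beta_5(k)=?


C(n,i)=C(12,5)=792


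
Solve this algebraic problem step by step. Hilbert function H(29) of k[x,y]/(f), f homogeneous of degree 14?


H(t)=d for t>=d-1.
d=14, t=29
H(29)=14
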